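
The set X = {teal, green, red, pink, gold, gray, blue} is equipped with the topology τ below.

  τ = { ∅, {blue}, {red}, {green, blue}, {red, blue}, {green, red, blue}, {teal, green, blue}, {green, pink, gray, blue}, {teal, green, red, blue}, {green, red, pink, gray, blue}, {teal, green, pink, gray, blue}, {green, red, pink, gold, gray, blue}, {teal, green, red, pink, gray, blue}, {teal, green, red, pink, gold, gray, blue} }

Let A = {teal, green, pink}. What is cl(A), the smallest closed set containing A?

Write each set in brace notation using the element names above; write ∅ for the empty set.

{teal, green, pink, gold, gray}

X∖A={red, gold, gray, blue}, int(X∖A)={red, blue}, hence cl(A)={teal, green, pink, gold, gray}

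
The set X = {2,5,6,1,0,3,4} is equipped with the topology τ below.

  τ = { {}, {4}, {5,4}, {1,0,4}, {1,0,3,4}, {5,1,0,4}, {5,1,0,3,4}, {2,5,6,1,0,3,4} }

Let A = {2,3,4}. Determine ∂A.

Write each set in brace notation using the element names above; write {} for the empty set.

{2,5,6,1,0,3}

open subsets of A: {}, {4}; so int(A) = {4}
closure: X∖int(X∖A) = X∖{} = {2,5,6,1,0,3,4}
∂A = {2,5,6,1,0,3,4} minus {4} = {2,5,6,1,0,3}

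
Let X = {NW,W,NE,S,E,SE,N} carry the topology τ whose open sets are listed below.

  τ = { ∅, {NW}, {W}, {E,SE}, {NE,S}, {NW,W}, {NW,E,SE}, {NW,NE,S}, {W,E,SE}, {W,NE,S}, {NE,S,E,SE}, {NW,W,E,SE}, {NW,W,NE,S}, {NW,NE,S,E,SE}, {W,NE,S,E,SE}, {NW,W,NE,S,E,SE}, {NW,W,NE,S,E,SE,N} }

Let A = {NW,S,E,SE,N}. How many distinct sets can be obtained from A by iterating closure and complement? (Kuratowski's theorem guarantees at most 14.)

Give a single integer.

10

complement {W,NE}; its interior {W}; cl(A) = X∖{W} = {NW,NE,S,E,SE,N}
With k = closure, c = complement:
  1. A     = {NW,S,E,SE,N}
  2. kA    = {NW,NE,S,E,SE,N}
  3. cA    = {W,NE}
  4. ckA   = {W}
  5. kcA   = {W,NE,S,N}
  6. kckA  = {W,N}
  7. ckcA  = {NW,E,SE}
  8. ckckA = {NW,NE,S,E,SE}
  9. kckcA = {NW,E,SE,N}
  10. ckckcA = {W,NE,S}
k, c of each give nothing new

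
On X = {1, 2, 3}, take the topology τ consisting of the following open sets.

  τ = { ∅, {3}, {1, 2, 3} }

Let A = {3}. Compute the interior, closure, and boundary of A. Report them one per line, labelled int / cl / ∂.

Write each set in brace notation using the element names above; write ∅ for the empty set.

interior: largest open inside A is {3} (from ∅, {3})
cl via duality: int({1, 2}) = ∅, so X∖∅ = {1, 2, 3}
cl∖int = {1, 2}

int(A) = {3}
cl(A)  = {1, 2, 3}
∂A     = {1, 2}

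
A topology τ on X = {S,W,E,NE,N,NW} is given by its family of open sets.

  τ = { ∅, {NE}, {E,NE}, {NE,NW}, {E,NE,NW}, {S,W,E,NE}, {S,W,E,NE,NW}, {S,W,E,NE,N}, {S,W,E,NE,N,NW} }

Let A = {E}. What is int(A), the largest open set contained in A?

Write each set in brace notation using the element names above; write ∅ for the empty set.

interior: largest open inside A is ∅ (from ∅)

∅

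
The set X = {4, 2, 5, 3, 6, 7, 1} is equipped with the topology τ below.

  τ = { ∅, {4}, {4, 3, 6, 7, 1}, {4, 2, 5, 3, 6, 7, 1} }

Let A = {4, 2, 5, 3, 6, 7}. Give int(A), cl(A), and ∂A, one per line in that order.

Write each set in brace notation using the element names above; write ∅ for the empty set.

U open, U⊆A: ∅, {4}. int(A) = ⋃ = {4}
X∖A={1}, int(X∖A)=∅, hence cl(A)={4, 2, 5, 3, 6, 7, 1}
∂A: remove int from cl → {2, 5, 3, 6, 7, 1}

int(A) = {4}
cl(A)  = {4, 2, 5, 3, 6, 7, 1}
∂A     = {2, 5, 3, 6, 7, 1}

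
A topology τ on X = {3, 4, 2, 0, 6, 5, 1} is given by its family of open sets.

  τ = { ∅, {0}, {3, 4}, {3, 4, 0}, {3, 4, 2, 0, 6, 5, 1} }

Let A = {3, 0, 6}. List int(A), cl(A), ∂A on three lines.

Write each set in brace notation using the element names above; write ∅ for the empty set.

opens ⊆ A: ∅, {0}; union → int = {0}
complement {4, 2, 5, 1}; its interior ∅; cl(A) = X∖∅ = {3, 4, 2, 0, 6, 5, 1}
boundary = {3, 4, 2, 0, 6, 5, 1} ∖ {0} = {3, 4, 2, 6, 5, 1}

int(A) = {0}
cl(A)  = {3, 4, 2, 0, 6, 5, 1}
∂A     = {3, 4, 2, 6, 5, 1}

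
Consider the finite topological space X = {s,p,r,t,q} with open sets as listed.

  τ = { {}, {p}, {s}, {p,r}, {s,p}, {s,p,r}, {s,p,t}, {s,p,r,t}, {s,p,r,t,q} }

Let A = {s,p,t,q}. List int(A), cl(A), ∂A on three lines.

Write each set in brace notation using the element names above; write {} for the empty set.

int(A) = {s,p,t}
cl(A)  = {s,p,r,t,q}
∂A     = {r,q}

open subsets of A: {}, {s}, {p}, {s,p}, {s,p,t}; so int(A) = {s,p,t}
closure: X∖int(X∖A) = X∖{} = {s,p,r,t,q}
∂A = {s,p,r,t,q} minus {s,p,t} = {r,q}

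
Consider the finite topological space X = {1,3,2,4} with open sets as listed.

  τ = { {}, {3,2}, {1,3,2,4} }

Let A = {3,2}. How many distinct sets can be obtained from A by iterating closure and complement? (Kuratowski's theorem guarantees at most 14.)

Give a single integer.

X∖A={1,4}, int(X∖A)={}, hence cl(A)={1,3,2,4}
Orbit (k=closure, c=complement):
  1. A     = {3,2}
  2. kA    = {1,3,2,4}
  3. cA    = {1,4}
  4. ckA   = {}
(closed under both — stop)

4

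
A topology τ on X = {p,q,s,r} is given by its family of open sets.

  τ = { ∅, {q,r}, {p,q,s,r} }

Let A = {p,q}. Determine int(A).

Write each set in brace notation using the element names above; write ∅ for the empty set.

interior: largest open inside A is ∅ (from ∅)

∅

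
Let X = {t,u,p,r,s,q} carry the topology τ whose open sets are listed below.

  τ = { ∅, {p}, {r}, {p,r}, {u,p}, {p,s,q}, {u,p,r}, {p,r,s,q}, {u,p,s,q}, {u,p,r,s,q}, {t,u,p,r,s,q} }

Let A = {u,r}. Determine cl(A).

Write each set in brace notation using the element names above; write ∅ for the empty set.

closure: X∖int(X∖A) = X∖{p,s,q} = {t,u,r}

{t,u,r}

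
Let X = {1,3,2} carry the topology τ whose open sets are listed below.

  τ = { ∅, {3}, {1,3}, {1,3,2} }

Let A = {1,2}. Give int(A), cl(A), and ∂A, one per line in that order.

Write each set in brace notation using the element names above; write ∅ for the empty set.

U open, U⊆A: ∅. int(A) = ⋃ = ∅
X∖A={3}, int(X∖A)={3}, hence cl(A)={1,2}
∂A: remove int from cl → {1,2}

int(A) = ∅
cl(A)  = {1,2}
∂A     = {1,2}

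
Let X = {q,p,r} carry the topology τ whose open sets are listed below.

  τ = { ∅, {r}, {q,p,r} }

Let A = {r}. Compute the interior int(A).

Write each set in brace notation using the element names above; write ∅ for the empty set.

opens ⊆ A: ∅, {r}; union → int = {r}

{r}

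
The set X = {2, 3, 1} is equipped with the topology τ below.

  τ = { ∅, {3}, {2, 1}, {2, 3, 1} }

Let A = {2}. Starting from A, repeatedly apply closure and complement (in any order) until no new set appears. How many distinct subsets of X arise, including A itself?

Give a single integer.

6

closure: X∖int(X∖A) = X∖{3} = {2, 1}
Let k=closure and c=complement:
  1. A     = {2}
  2. kA    = {2, 1}
  3. cA    = {3, 1}
  4. ckA   = {3}
  5. kcA   = {2, 3, 1}
  6. ckcA  = ∅
— saturated at 6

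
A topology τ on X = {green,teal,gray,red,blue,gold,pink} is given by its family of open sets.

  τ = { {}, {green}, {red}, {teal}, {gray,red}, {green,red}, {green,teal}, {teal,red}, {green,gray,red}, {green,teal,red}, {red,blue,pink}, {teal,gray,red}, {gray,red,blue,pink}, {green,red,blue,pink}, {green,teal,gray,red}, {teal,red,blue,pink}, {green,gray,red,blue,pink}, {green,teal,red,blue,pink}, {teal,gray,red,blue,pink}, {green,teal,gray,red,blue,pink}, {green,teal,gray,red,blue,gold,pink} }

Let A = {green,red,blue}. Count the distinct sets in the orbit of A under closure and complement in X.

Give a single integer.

complement {teal,gray,gold,pink}; its interior {teal}; cl(A) = X∖{teal} = {green,gray,red,blue,gold,pink}
With k = closure, c = complement:
  1. A     = {green,red,blue}
  2. kA    = {green,gray,red,blue,gold,pink}
  3. cA    = {teal,gray,gold,pink}
  4. ckA   = {teal}
  5. kcA   = {teal,gray,blue,gold,pink}
  6. kckA  = {teal,gold}
  7. ckcA  = {green,red}
  8. ckckA = {green,gray,red,blue,pink}
k, c of each give nothing new

8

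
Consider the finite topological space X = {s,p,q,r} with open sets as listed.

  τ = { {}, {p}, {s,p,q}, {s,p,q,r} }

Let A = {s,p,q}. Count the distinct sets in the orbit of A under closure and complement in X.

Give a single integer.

4

X∖A={r}, int(X∖A)={}, hence cl(A)={s,p,q,r}
Orbit (k=closure, c=complement):
  1. A     = {s,p,q}
  2. kA    = {s,p,q,r}
  3. cA    = {r}
  4. ckA   = {}
(closed under both — stop)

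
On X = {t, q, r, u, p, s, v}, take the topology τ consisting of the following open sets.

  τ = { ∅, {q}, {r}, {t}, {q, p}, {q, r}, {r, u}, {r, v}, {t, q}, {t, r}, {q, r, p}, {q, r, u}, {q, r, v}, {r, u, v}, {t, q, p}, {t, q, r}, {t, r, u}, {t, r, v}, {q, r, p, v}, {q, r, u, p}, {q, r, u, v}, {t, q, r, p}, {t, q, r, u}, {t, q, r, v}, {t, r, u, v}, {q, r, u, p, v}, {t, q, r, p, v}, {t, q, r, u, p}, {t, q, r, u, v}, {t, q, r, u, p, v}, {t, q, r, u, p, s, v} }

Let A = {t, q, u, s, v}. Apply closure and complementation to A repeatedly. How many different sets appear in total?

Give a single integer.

cl via duality: int({r, p}) = {r}, so X∖{r} = {t, q, u, p, s, v}
Write k for closure, c for complement:
  1. A     = {t, q, u, s, v}
  2. kA    = {t, q, u, p, s, v}
  3. cA    = {r, p}
  4. ckA   = {r}
  5. kcA   = {r, u, p, s, v}
  6. kckA  = {r, u, s, v}
  7. ckcA  = {t, q}
  8. ckckA = {t, q, p}
  9. kckcA = {t, q, p, s}
  10. ckckcA = {r, u, v}
applying k or c yields no new set

10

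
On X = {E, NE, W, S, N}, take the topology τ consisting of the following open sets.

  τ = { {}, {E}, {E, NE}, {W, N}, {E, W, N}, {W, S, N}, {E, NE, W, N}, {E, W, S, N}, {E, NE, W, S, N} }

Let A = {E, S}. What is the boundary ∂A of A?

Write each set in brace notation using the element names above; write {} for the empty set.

U open, U⊆A: {}, {E}. int(A) = ⋃ = {E}
X∖A={NE, W, N}, int(X∖A)={W, N}, hence cl(A)={E, NE, S}
∂A: remove int from cl → {NE, S}

{NE, S}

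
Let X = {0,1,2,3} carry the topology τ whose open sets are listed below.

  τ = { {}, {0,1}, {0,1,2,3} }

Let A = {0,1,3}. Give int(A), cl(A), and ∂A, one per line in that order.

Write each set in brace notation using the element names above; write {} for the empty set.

int(A) = {0,1}
cl(A)  = {0,1,2,3}
∂A     = {2,3}

U open, U⊆A: {}, {0,1}. int(A) = ⋃ = {0,1}
X∖A={2}, int(X∖A)={}, hence cl(A)={0,1,2,3}
∂A: remove int from cl → {2,3}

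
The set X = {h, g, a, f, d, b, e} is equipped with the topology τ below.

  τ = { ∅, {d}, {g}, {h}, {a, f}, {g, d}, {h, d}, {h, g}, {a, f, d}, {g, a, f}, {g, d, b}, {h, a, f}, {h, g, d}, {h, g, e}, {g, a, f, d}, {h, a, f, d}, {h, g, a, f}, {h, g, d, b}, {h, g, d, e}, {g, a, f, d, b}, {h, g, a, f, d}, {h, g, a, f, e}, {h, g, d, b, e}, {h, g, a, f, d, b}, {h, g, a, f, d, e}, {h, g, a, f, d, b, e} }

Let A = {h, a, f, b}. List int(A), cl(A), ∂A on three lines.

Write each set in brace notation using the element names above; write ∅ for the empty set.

int(A) = {h, a, f}
cl(A)  = {h, a, f, b, e}
∂A     = {b, e}

open subsets of A: ∅, {h}, {a, f}, {h, a, f}; so int(A) = {h, a, f}
closure: X∖int(X∖A) = X∖{g, d} = {h, a, f, b, e}
∂A = {h, a, f, b, e} minus {h, a, f} = {b, e}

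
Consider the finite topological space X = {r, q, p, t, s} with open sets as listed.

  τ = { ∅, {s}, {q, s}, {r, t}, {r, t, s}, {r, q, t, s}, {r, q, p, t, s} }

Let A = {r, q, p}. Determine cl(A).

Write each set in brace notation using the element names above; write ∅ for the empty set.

{r, q, p, t}

X∖A={t, s}, int(X∖A)={s}, hence cl(A)={r, q, p, t}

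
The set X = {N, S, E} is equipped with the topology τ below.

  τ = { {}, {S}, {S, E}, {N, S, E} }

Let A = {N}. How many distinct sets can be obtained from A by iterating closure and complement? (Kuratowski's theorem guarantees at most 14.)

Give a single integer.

X∖A={S, E}, int(X∖A)={S, E}, hence cl(A)={N}
Orbit (k=closure, c=complement):
  1. A     = {N}
  2. cA    = {S, E}
  3. kcA   = {N, S, E}
  4. ckcA  = {}
(closed under both — stop)

4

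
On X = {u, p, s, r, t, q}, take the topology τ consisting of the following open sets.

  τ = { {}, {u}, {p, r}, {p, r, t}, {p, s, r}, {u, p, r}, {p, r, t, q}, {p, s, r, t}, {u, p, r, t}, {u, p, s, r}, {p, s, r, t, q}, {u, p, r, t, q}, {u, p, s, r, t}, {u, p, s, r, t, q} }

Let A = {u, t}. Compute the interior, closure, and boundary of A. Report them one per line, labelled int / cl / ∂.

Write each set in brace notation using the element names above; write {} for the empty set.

int(A) = {u}
cl(A)  = {u, t, q}
∂A     = {t, q}

U open, U⊆A: {}, {u}. int(A) = ⋃ = {u}
X∖A={p, s, r, q}, int(X∖A)={p, s, r}, hence cl(A)={u, t, q}
∂A: remove int from cl → {t, q}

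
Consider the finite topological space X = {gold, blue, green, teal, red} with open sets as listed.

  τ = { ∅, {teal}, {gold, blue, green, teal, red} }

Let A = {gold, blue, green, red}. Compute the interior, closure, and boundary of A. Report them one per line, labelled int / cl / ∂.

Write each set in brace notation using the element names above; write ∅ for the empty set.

int(A) = ∅
cl(A)  = {gold, blue, green, red}
∂A     = {gold, blue, green, red}

U open, U⊆A: ∅. int(A) = ⋃ = ∅
X∖A={teal}, int(X∖A)={teal}, hence cl(A)={gold, blue, green, red}
∂A: remove int from cl → {gold, blue, green, red}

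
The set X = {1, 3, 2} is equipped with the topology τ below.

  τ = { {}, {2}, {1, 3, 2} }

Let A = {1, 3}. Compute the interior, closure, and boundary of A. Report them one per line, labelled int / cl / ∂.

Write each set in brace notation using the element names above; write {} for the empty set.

int(A) = {}
cl(A)  = {1, 3}
∂A     = {1, 3}

opens ⊆ A: {}; union → int = {}
complement {2}; its interior {2}; cl(A) = X∖{2} = {1, 3}
boundary = {1, 3} ∖ {} = {1, 3}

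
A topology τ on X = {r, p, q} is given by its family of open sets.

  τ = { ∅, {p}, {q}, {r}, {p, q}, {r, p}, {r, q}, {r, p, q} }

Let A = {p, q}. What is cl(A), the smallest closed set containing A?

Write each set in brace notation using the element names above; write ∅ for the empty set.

{p, q}

closure: X∖int(X∖A) = X∖{r} = {p, q}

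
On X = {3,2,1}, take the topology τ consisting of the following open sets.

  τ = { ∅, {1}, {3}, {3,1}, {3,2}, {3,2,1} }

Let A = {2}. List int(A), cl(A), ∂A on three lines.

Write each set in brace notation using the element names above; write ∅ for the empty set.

opens ⊆ A: ∅; union → int = ∅
complement {3,1}; its interior {3,1}; cl(A) = X∖{3,1} = {2}
boundary = {2} ∖ ∅ = {2}

int(A) = ∅
cl(A)  = {2}
∂A     = {2}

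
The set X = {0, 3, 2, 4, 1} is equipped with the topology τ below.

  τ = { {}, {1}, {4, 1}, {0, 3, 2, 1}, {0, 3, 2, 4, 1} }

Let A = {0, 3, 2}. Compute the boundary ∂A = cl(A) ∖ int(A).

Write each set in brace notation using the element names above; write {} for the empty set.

interior: largest open inside A is {} (from {})
cl via duality: int({4, 1}) = {4, 1}, so X∖{4, 1} = {0, 3, 2}
cl∖int = {0, 3, 2}

{0, 3, 2}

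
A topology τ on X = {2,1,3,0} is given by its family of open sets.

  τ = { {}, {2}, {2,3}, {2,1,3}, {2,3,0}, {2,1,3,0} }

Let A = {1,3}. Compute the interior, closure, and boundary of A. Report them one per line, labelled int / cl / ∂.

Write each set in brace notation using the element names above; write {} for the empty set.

int(A) = {}
cl(A)  = {1,3,0}
∂A     = {1,3,0}

opens ⊆ A: {}; union → int = {}
complement {2,0}; its interior {2}; cl(A) = X∖{2} = {1,3,0}
boundary = {1,3,0} ∖ {} = {1,3,0}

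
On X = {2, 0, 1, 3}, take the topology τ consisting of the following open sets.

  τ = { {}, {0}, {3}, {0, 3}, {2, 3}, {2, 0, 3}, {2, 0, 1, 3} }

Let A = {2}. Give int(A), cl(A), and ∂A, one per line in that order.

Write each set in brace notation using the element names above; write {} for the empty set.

U open, U⊆A: {}. int(A) = ⋃ = {}
X∖A={0, 1, 3}, int(X∖A)={0, 3}, hence cl(A)={2, 1}
∂A: remove int from cl → {2, 1}

int(A) = {}
cl(A)  = {2, 1}
∂A     = {2, 1}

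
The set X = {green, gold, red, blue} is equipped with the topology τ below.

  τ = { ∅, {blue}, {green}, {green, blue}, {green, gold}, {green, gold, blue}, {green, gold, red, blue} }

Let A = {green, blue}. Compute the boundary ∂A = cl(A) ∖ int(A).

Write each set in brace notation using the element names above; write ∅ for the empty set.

{gold, red}

opens ⊆ A: ∅, {blue}, {green}, {green, blue}; union → int = {green, blue}
complement {gold, red}; its interior ∅; cl(A) = X∖∅ = {green, gold, red, blue}
boundary = {green, gold, red, blue} ∖ {green, blue} = {gold, red}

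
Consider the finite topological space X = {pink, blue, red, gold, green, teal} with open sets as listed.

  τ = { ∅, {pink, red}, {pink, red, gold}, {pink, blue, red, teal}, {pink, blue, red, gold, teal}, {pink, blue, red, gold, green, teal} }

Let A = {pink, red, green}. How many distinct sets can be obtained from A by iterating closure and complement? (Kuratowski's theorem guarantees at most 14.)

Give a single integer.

6

closure: X∖int(X∖A) = X∖∅ = {pink, blue, red, gold, green, teal}
Let k=closure and c=complement:
  1. A     = {pink, red, green}
  2. kA    = {pink, blue, red, gold, green, teal}
  3. cA    = {blue, gold, teal}
  4. ckA   = ∅
  5. kcA   = {blue, gold, green, teal}
  6. ckcA  = {pink, red}
— saturated at 6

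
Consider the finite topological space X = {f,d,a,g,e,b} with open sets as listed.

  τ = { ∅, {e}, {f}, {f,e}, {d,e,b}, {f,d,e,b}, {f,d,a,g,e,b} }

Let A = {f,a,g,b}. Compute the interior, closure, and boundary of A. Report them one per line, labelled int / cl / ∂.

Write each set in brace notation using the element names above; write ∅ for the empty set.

interior: largest open inside A is {f} (from ∅, {f})
cl via duality: int({d,e}) = {e}, so X∖{e} = {f,d,a,g,b}
cl∖int = {d,a,g,b}

int(A) = {f}
cl(A)  = {f,d,a,g,b}
∂A     = {d,a,g,b}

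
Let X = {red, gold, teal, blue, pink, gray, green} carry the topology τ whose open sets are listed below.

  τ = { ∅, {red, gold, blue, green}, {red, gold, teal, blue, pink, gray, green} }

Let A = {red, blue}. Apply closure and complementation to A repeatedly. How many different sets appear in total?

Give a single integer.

4

cl via duality: int({gold, teal, pink, gray, green}) = ∅, so X∖∅ = {red, gold, teal, blue, pink, gray, green}
Write k for closure, c for complement:
  1. A     = {red, blue}
  2. kA    = {red, gold, teal, blue, pink, gray, green}
  3. cA    = {gold, teal, pink, gray, green}
  4. ckA   = ∅
applying k or c yields no new set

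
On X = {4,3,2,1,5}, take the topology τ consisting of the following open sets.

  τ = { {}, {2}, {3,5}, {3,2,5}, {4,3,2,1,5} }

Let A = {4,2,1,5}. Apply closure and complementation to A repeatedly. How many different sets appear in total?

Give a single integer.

8

complement {3}; its interior {}; cl(A) = X∖{} = {4,3,2,1,5}
With k = closure, c = complement:
  1. A     = {4,2,1,5}
  2. kA    = {4,3,2,1,5}
  3. cA    = {3}
  4. ckA   = {}
  5. kcA   = {4,3,1,5}
  6. ckcA  = {2}
  7. kckcA = {4,2,1}
  8. ckckcA = {3,5}
k, c of each give nothing new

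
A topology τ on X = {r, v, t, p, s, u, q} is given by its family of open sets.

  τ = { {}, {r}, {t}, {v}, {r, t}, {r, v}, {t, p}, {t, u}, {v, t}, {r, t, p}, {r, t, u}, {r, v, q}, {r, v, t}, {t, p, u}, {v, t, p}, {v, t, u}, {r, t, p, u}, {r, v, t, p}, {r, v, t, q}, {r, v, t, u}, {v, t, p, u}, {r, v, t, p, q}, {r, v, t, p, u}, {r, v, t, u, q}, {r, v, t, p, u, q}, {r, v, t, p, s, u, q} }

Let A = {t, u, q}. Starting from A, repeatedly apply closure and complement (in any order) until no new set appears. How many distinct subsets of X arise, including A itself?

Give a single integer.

10

X∖A={r, v, p, s}, int(X∖A)={r, v}, hence cl(A)={t, p, s, u, q}
Orbit (k=closure, c=complement):
  1. A     = {t, u, q}
  2. kA    = {t, p, s, u, q}
  3. cA    = {r, v, p, s}
  4. ckA   = {r, v}
  5. kcA   = {r, v, p, s, q}
  6. kckA  = {r, v, s, q}
  7. ckcA  = {t, u}
  8. ckckA = {t, p, u}
  9. kckcA = {t, p, s, u}
  10. ckckcA = {r, v, q}
(closed under both — stop)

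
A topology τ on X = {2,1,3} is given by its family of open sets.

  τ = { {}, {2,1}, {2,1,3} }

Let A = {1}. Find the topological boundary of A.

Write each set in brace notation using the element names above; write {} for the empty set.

{2,1,3}

opens ⊆ A: {}; union → int = {}
complement {2,3}; its interior {}; cl(A) = X∖{} = {2,1,3}
boundary = {2,1,3} ∖ {} = {2,1,3}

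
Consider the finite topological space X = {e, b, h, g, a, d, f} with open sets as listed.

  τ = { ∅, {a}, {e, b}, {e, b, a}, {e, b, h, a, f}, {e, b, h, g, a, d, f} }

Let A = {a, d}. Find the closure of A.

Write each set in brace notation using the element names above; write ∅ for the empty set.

closure: X∖int(X∖A) = X∖{e, b} = {h, g, a, d, f}

{h, g, a, d, f}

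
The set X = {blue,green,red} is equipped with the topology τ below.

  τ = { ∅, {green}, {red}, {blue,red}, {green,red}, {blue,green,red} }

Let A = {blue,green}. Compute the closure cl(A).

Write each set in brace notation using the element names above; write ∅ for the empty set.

X∖A={red}, int(X∖A)={red}, hence cl(A)={blue,green}

{blue,green}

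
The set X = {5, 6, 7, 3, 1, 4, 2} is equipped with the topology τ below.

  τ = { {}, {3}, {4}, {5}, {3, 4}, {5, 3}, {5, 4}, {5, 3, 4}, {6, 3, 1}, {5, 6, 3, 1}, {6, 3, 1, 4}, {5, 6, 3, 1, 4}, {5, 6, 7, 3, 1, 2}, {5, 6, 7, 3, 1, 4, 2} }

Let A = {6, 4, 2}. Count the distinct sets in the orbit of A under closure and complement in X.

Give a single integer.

complement {5, 7, 3, 1}; its interior {5, 3}; cl(A) = X∖{5, 3} = {6, 7, 1, 4, 2}
With k = closure, c = complement:
  1. A     = {6, 4, 2}
  2. kA    = {6, 7, 1, 4, 2}
  3. cA    = {5, 7, 3, 1}
  4. ckA   = {5, 3}
  5. kcA   = {5, 6, 7, 3, 1, 2}
  6. ckcA  = {4}
k, c of each give nothing new

6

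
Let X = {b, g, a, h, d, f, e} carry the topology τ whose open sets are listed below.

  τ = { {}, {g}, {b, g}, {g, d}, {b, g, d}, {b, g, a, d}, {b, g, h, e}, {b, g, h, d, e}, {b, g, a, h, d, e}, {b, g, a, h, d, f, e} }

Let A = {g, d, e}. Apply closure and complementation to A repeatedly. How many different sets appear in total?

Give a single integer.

cl via duality: int({b, a, h, f}) = {}, so X∖{} = {b, g, a, h, d, f, e}
Write k for closure, c for complement:
  1. A     = {g, d, e}
  2. kA    = {b, g, a, h, d, f, e}
  3. cA    = {b, a, h, f}
  4. ckA   = {}
  5. kcA   = {b, a, h, f, e}
  6. ckcA  = {g, d}
applying k or c yields no new set

6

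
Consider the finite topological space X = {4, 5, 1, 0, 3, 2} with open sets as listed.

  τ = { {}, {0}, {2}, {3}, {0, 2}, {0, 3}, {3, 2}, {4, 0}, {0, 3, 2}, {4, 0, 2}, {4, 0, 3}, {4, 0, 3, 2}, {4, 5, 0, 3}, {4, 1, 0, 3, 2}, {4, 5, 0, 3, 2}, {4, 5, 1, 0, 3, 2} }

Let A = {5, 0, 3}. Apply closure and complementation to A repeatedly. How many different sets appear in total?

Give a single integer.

cl via duality: int({4, 1, 2}) = {2}, so X∖{2} = {4, 5, 1, 0, 3}
Write k for closure, c for complement:
  1. A     = {5, 0, 3}
  2. kA    = {4, 5, 1, 0, 3}
  3. cA    = {4, 1, 2}
  4. ckA   = {2}
  5. kcA   = {4, 5, 1, 2}
  6. kckA  = {1, 2}
  7. ckcA  = {0, 3}
  8. ckckA = {4, 5, 0, 3}
applying k or c yields no new set

8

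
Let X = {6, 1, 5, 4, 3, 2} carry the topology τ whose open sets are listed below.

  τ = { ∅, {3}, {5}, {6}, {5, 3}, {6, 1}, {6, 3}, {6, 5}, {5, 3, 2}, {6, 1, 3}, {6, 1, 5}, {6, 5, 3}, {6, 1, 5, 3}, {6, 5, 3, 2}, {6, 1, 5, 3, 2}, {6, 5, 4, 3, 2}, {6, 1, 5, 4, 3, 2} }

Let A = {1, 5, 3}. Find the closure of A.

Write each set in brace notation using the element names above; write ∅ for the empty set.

{1, 5, 4, 3, 2}

closure: X∖int(X∖A) = X∖{6} = {1, 5, 4, 3, 2}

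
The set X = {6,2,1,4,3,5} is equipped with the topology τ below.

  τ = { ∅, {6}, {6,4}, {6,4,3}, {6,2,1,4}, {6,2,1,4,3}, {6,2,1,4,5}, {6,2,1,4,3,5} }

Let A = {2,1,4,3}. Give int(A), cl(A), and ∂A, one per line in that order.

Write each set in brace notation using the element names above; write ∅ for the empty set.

U open, U⊆A: ∅. int(A) = ⋃ = ∅
X∖A={6,5}, int(X∖A)={6}, hence cl(A)={2,1,4,3,5}
∂A: remove int from cl → {2,1,4,3,5}

int(A) = ∅
cl(A)  = {2,1,4,3,5}
∂A     = {2,1,4,3,5}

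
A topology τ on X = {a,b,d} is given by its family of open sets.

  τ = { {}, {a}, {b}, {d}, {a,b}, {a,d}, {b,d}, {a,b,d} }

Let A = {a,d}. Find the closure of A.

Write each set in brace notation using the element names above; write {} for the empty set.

cl via duality: int({b}) = {b}, so X∖{b} = {a,d}

{a,d}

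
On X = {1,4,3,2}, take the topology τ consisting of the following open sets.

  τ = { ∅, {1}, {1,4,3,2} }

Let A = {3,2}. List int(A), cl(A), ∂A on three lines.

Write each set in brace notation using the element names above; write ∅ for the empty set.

int(A) = ∅
cl(A)  = {4,3,2}
∂A     = {4,3,2}

open subsets of A: ∅; so int(A) = ∅
closure: X∖int(X∖A) = X∖{1} = {4,3,2}
∂A = {4,3,2} minus ∅ = {4,3,2}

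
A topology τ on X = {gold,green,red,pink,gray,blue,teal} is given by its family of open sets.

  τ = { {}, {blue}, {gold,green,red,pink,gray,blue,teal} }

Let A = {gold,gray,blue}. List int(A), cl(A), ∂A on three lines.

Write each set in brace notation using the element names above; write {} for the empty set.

U open, U⊆A: {}, {blue}. int(A) = ⋃ = {blue}
X∖A={green,red,pink,teal}, int(X∖A)={}, hence cl(A)={gold,green,red,pink,gray,blue,teal}
∂A: remove int from cl → {gold,green,red,pink,gray,teal}

int(A) = {blue}
cl(A)  = {gold,green,red,pink,gray,blue,teal}
∂A     = {gold,green,red,pink,gray,teal}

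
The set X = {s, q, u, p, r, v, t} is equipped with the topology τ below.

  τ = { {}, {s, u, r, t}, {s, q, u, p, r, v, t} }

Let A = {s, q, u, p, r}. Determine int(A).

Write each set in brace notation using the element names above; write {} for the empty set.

{}

open subsets of A: {}; so int(A) = {}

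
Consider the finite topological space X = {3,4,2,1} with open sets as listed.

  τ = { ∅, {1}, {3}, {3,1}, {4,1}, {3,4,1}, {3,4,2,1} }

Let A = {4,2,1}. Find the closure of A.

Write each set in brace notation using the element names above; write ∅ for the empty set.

closure: X∖int(X∖A) = X∖{3} = {4,2,1}

{4,2,1}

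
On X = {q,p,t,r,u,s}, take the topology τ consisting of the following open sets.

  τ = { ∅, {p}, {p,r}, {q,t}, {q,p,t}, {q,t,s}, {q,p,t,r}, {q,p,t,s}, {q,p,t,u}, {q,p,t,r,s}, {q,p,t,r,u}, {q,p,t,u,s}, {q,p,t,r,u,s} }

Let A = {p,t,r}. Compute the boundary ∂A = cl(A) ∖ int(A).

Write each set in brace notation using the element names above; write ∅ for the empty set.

interior: largest open inside A is {p,r} (from ∅, {p}, {p,r})
cl via duality: int({q,u,s}) = ∅, so X∖∅ = {q,p,t,r,u,s}
cl∖int = {q,t,u,s}

{q,t,u,s}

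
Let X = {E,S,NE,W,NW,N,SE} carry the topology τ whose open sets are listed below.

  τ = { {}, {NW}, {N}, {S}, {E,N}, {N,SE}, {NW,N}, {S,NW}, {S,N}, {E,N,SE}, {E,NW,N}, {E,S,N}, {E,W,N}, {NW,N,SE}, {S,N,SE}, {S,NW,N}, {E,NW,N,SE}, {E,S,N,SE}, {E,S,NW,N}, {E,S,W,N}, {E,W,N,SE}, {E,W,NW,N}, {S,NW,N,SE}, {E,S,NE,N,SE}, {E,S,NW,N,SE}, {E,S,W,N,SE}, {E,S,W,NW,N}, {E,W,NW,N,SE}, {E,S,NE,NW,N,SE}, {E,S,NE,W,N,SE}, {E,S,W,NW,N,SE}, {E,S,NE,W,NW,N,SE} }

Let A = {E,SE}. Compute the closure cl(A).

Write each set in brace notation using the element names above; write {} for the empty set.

{E,NE,W,SE}

complement {S,NE,W,NW,N}; its interior {S,NW,N}; cl(A) = X∖{S,NW,N} = {E,NE,W,SE}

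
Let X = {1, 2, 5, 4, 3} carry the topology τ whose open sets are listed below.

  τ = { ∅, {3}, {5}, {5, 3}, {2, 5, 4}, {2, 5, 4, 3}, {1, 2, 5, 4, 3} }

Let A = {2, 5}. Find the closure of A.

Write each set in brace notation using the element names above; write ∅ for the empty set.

{1, 2, 5, 4}

closure: X∖int(X∖A) = X∖{3} = {1, 2, 5, 4}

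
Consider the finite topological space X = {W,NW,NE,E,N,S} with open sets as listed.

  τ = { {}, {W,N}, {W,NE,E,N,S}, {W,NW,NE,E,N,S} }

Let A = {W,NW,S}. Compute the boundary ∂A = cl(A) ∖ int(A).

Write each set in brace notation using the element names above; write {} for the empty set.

U open, U⊆A: {}. int(A) = ⋃ = {}
X∖A={NE,E,N}, int(X∖A)={}, hence cl(A)={W,NW,NE,E,N,S}
∂A: remove int from cl → {W,NW,NE,E,N,S}

{W,NW,NE,E,N,S}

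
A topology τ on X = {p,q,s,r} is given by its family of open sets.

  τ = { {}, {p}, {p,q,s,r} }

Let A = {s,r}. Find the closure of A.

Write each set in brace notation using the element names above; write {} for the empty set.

{q,s,r}

cl via duality: int({p,q}) = {p}, so X∖{p} = {q,s,r}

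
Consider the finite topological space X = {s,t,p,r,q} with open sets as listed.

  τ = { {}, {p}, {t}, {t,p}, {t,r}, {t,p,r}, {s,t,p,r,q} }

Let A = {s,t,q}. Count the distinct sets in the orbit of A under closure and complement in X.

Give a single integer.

8

X∖A={p,r}, int(X∖A)={p}, hence cl(A)={s,t,r,q}
Orbit (k=closure, c=complement):
  1. A     = {s,t,q}
  2. kA    = {s,t,r,q}
  3. cA    = {p,r}
  4. ckA   = {p}
  5. kcA   = {s,p,r,q}
  6. kckA  = {s,p,q}
  7. ckcA  = {t}
  8. ckckA = {t,r}
(closed under both — stop)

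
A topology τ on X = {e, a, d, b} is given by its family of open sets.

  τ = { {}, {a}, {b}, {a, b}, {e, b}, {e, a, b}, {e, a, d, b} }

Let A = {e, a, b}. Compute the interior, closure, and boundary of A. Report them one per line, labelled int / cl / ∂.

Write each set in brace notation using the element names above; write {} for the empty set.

U open, U⊆A: {}, {b}, {a}, {a, b}, {e, b}, {e, a, b}. int(A) = ⋃ = {e, a, b}
X∖A={d}, int(X∖A)={}, hence cl(A)={e, a, d, b}
∂A: remove int from cl → {d}

int(A) = {e, a, b}
cl(A)  = {e, a, d, b}
∂A     = {d}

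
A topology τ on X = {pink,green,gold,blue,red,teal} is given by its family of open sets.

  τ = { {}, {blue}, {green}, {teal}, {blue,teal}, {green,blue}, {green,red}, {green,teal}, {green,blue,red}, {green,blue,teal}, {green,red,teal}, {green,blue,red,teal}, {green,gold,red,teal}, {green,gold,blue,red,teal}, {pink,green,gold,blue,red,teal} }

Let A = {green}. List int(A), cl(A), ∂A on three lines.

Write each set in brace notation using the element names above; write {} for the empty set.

U open, U⊆A: {}, {green}. int(A) = ⋃ = {green}
X∖A={pink,gold,blue,red,teal}, int(X∖A)={blue,teal}, hence cl(A)={pink,green,gold,red}
∂A: remove int from cl → {pink,gold,red}

int(A) = {green}
cl(A)  = {pink,green,gold,red}
∂A     = {pink,gold,red}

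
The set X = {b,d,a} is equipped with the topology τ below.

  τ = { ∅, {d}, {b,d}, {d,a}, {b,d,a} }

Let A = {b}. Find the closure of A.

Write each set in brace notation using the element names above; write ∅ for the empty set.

complement {d,a}; its interior {d,a}; cl(A) = X∖{d,a} = {b}

{b}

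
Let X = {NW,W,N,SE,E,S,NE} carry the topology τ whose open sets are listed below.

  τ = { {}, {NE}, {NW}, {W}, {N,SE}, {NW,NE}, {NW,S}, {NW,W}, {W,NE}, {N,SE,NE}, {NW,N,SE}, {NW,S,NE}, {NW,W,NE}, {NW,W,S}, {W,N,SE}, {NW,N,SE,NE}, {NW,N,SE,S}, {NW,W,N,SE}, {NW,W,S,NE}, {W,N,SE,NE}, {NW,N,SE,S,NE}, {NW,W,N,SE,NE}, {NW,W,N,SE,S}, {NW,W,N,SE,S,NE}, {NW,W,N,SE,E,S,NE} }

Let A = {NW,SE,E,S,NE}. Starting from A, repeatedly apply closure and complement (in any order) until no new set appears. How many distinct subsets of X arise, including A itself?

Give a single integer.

X∖A={W,N}, int(X∖A)={W}, hence cl(A)={NW,N,SE,E,S,NE}
Orbit (k=closure, c=complement):
  1. A     = {NW,SE,E,S,NE}
  2. kA    = {NW,N,SE,E,S,NE}
  3. cA    = {W,N}
  4. ckA   = {W}
  5. kcA   = {W,N,SE,E}
  6. kckA  = {W,E}
  7. ckcA  = {NW,S,NE}
  8. ckckA = {NW,N,SE,S,NE}
  9. kckcA = {NW,E,S,NE}
  10. ckckcA = {W,N,SE}
(closed under both — stop)

10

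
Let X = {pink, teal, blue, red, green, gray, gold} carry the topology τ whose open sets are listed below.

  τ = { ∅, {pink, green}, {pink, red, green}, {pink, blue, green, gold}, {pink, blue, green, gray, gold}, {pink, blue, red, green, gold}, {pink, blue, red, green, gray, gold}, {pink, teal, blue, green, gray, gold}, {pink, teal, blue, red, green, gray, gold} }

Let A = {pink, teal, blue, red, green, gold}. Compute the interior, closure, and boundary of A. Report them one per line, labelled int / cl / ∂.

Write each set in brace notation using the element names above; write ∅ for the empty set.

interior: largest open inside A is {pink, blue, red, green, gold} (from ∅, {pink, green}, {pink, red, green}, {pink, blue, green, gold}, {pink, blue, red, green, gold})
cl via duality: int({gray}) = ∅, so X∖∅ = {pink, teal, blue, red, green, gray, gold}
cl∖int = {teal, gray}

int(A) = {pink, blue, red, green, gold}
cl(A)  = {pink, teal, blue, red, green, gray, gold}
∂A     = {teal, gray}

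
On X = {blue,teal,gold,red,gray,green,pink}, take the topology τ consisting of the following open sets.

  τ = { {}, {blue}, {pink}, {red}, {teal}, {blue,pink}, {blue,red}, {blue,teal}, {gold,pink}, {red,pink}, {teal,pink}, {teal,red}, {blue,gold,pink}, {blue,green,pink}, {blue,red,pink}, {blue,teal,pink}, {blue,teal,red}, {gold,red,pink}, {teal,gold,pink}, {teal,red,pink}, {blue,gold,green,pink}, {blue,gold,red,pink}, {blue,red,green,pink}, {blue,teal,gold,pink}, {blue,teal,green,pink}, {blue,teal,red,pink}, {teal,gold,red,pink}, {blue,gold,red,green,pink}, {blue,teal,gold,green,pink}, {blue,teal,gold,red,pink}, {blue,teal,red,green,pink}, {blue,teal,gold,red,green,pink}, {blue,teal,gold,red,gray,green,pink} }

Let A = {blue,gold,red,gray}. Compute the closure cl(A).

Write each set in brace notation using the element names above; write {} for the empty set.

closure: X∖int(X∖A) = X∖{teal,pink} = {blue,gold,red,gray,green}

{blue,gold,red,gray,green}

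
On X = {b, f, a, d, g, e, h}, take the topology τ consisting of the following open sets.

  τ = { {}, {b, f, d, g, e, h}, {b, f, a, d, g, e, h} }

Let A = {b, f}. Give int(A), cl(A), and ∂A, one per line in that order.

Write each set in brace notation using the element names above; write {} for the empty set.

int(A) = {}
cl(A)  = {b, f, a, d, g, e, h}
∂A     = {b, f, a, d, g, e, h}

opens ⊆ A: {}; union → int = {}
complement {a, d, g, e, h}; its interior {}; cl(A) = X∖{} = {b, f, a, d, g, e, h}
boundary = {b, f, a, d, g, e, h} ∖ {} = {b, f, a, d, g, e, h}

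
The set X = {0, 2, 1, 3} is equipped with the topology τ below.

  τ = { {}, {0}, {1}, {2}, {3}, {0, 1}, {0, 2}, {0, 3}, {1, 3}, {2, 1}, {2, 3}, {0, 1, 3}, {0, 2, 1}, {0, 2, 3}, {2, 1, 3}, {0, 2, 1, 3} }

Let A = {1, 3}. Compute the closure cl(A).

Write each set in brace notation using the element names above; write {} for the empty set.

{1, 3}

cl via duality: int({0, 2}) = {0, 2}, so X∖{0, 2} = {1, 3}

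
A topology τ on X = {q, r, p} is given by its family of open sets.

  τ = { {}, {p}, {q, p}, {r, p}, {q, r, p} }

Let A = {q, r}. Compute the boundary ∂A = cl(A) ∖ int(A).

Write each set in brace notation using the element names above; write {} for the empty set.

opens ⊆ A: {}; union → int = {}
complement {p}; its interior {p}; cl(A) = X∖{p} = {q, r}
boundary = {q, r} ∖ {} = {q, r}

{q, r}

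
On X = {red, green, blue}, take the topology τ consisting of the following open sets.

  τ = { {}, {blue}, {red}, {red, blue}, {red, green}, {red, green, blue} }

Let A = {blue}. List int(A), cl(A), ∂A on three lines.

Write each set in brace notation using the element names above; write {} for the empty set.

int(A) = {blue}
cl(A)  = {blue}
∂A     = {}

interior: largest open inside A is {blue} (from {}, {blue})
cl via duality: int({red, green}) = {red, green}, so X∖{red, green} = {blue}
cl∖int = {}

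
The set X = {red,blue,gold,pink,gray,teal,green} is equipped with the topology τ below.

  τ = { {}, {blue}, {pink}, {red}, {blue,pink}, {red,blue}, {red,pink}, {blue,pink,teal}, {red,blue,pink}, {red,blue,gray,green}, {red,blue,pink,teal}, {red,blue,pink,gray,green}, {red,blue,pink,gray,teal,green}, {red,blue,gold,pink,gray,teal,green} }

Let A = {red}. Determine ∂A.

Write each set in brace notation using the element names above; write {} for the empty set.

{gold,gray,green}

opens ⊆ A: {}, {red}; union → int = {red}
complement {blue,gold,pink,gray,teal,green}; its interior {blue,pink,teal}; cl(A) = X∖{blue,pink,teal} = {red,gold,gray,green}
boundary = {red,gold,gray,green} ∖ {red} = {gold,gray,green}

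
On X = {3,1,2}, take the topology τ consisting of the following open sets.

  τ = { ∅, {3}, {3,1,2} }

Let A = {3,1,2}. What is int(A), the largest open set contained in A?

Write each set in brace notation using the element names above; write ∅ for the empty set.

open subsets of A: ∅, {3}, {3,1,2}; so int(A) = {3,1,2}

{3,1,2}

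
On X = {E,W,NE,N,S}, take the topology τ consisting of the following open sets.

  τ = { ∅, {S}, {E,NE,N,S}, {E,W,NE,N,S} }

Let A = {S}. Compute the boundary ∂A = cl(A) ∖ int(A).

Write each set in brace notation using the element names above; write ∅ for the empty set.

{E,W,NE,N}

U open, U⊆A: ∅, {S}. int(A) = ⋃ = {S}
X∖A={E,W,NE,N}, int(X∖A)=∅, hence cl(A)={E,W,NE,N,S}
∂A: remove int from cl → {E,W,NE,N}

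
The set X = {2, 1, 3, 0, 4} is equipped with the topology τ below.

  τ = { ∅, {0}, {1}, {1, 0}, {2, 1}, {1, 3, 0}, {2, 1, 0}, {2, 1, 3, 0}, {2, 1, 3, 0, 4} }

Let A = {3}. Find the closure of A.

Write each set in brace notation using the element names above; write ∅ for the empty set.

cl via duality: int({2, 1, 0, 4}) = {2, 1, 0}, so X∖{2, 1, 0} = {3, 4}

{3, 4}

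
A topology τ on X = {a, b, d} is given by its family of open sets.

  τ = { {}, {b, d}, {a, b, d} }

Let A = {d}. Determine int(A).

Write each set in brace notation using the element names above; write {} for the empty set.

open subsets of A: {}; so int(A) = {}

{}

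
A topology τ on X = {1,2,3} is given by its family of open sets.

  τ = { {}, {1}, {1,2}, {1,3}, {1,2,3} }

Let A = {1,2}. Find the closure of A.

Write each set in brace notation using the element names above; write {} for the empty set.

X∖A={3}, int(X∖A)={}, hence cl(A)={1,2,3}

{1,2,3}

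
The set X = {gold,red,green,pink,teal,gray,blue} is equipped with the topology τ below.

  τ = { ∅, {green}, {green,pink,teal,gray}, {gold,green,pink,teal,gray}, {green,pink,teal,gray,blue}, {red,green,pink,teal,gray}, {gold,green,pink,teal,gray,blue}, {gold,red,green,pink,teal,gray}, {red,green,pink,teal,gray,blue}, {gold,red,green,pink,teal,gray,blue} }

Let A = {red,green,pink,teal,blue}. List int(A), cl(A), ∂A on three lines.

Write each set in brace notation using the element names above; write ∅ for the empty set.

int(A) = {green}
cl(A)  = {gold,red,green,pink,teal,gray,blue}
∂A     = {gold,red,pink,teal,gray,blue}

open subsets of A: ∅, {green}; so int(A) = {green}
closure: X∖int(X∖A) = X∖∅ = {gold,red,green,pink,teal,gray,blue}
∂A = {gold,red,green,pink,teal,gray,blue} minus {green} = {gold,red,pink,teal,gray,blue}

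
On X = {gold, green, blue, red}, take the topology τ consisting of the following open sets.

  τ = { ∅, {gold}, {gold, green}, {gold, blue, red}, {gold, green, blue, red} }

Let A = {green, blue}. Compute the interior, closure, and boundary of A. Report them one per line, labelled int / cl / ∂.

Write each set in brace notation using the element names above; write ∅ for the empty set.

opens ⊆ A: ∅; union → int = ∅
complement {gold, red}; its interior {gold}; cl(A) = X∖{gold} = {green, blue, red}
boundary = {green, blue, red} ∖ ∅ = {green, blue, red}

int(A) = ∅
cl(A)  = {green, blue, red}
∂A     = {green, blue, red}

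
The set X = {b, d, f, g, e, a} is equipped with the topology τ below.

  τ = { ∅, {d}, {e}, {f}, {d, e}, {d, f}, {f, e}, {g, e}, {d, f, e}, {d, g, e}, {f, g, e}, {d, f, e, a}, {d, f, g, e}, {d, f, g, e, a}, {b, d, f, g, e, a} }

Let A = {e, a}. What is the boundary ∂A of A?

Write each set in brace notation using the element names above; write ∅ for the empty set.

{b, g, a}

interior: largest open inside A is {e} (from ∅, {e})
cl via duality: int({b, d, f, g}) = {d, f}, so X∖{d, f} = {b, g, e, a}
cl∖int = {b, g, a}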